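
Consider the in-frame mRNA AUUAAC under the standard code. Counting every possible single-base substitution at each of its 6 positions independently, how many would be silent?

Codon 1 (AUU, Ile): 2 synonymous substitutions.
Codon 2 (AAC, Asn): 1 synonymous substitution.
Total: 2 + 1 = 3.

3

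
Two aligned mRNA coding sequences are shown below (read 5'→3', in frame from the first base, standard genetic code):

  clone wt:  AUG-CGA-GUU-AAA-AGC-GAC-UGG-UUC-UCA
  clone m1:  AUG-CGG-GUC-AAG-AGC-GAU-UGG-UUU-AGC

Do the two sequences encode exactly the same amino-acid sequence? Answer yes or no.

Codon 1: AUG Met / AUG Met — identical.
Codon 2: CGA Arg / CGG Arg — synonymous.
Codon 3: GUU Val / GUC Val — synonymous.
Codon 4: AAA Lys / AAG Lys — synonymous.
Codon 5: AGC Ser / AGC Ser — identical.
Codon 6: GAC Asp / GAU Asp — synonymous.
Codon 7: UGG Trp / UGG Trp — identical.
Codon 8: UUC Phe / UUU Phe — synonymous.
Codon 9: UCA Ser / AGC Ser — synonymous.
Nonsynonymous differences: 0 → same protein.

yes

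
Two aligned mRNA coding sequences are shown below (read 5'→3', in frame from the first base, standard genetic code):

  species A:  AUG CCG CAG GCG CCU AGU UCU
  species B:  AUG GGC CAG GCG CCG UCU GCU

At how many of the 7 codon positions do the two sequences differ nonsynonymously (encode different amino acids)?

2

Codon 1: AUG Met / AUG Met — identical.
Codon 2: CCG Pro / GGC Gly — nonsynonymous.
Codon 3: CAG Gln / CAG Gln — identical.
Codon 4: GCG Ala / GCG Ala — identical.
Codon 5: CCU Pro / CCG Pro — synonymous.
Codon 6: AGU Ser / UCU Ser — synonymous.
Codon 7: UCU Ser / GCU Ala — nonsynonymous.
Nonsynonymous differences: 2.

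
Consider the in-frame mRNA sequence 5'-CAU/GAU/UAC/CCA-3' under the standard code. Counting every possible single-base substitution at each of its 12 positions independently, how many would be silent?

Codon 1 (CAU, His): 1 synonymous substitution.
Codon 2 (GAU, Asp): 1 synonymous substitution.
Codon 3 (UAC, Tyr): 1 synonymous substitution.
Codon 4 (CCA, Pro): 3 synonymous substitutions.
Total: 1 + 1 + 1 + 3 = 6.

6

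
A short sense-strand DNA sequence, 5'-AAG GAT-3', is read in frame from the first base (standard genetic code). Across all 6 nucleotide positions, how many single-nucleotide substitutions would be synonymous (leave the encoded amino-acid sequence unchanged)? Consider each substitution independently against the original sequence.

Codon 1 (AAG, Lys): 1 synonymous substitution.
Codon 2 (GAT, Asp): 1 synonymous substitution.
Total: 1 + 1 = 2.

2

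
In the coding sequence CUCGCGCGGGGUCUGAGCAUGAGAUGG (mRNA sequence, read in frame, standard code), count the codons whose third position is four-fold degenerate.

Codon 1 CUC (Leu): third position 4-fold.
Codon 2 GCG (Ala): third position 4-fold.
Codon 3 CGG (Arg): third position 4-fold.
Codon 4 GGU (Gly): third position 4-fold.
Codon 5 CUG (Leu): third position 4-fold.
Codon 6 AGC (Ser): third position 2-fold.
Codon 7 AUG (Met): third position 1-fold.
Codon 8 AGA (Arg): third position 2-fold.
Codon 9 UGG (Trp): third position 1-fold.
Four-fold degenerate third positions: 5.

5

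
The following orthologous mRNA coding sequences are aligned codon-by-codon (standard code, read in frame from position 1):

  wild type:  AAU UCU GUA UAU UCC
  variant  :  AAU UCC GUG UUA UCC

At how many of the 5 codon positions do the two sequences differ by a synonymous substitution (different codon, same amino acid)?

2

Codon 1: AAU Asn / AAU Asn — identical.
Codon 2: UCU Ser / UCC Ser — synonymous.
Codon 3: GUA Val / GUG Val — synonymous.
Codon 4: UAU Tyr / UUA Leu — nonsynonymous.
Codon 5: UCC Ser / UCC Ser — identical.
Synonymous differences: 2.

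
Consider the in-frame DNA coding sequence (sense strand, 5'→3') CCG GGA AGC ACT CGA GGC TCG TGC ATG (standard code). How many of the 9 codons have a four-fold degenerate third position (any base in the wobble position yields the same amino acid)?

Codon 1 CCG (Pro): third position 4-fold.
Codon 2 GGA (Gly): third position 4-fold.
Codon 3 AGC (Ser): third position 2-fold.
Codon 4 ACT (Thr): third position 4-fold.
Codon 5 CGA (Arg): third position 4-fold.
Codon 6 GGC (Gly): third position 4-fold.
Codon 7 TCG (Ser): third position 4-fold.
Codon 8 TGC (Cys): third position 2-fold.
Codon 9 ATG (Met): third position 1-fold.
Four-fold degenerate third positions: 6.

6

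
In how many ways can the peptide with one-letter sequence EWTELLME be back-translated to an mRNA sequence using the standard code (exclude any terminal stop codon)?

1152

Glu: 2 codons.
Trp: 1 codon.
Thr: 4 codons.
Glu: 2 codons.
Leu: 6 codons.
Leu: 6 codons.
Met: 1 codon.
Glu: 2 codons.
2 × 1 × 4 × 2 × 6 × 6 × 1 × 2 = 1152.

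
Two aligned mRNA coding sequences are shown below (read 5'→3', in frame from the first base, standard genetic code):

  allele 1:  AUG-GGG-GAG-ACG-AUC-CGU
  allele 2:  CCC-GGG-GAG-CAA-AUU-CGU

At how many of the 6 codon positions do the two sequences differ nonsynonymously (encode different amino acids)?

2

Codon 1: AUG Met / CCC Pro — nonsynonymous.
Codon 2: GGG Gly / GGG Gly — identical.
Codon 3: GAG Glu / GAG Glu — identical.
Codon 4: ACG Thr / CAA Gln — nonsynonymous.
Codon 5: AUC Ile / AUU Ile — synonymous.
Codon 6: CGU Arg / CGU Arg — identical.
Nonsynonymous differences: 2.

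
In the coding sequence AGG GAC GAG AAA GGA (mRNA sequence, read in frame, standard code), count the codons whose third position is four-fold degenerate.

1

Codon 1 AGG (Arg): third position 2-fold.
Codon 2 GAC (Asp): third position 2-fold.
Codon 3 GAG (Glu): third position 2-fold.
Codon 4 AAA (Lys): third position 2-fold.
Codon 5 GGA (Gly): third position 4-fold.
Four-fold degenerate third positions: 1.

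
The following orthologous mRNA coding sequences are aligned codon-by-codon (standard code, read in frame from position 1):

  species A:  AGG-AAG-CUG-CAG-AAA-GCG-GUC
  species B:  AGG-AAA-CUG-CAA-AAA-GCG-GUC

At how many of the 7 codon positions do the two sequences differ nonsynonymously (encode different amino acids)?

Codon 1: AGG Arg / AGG Arg — identical.
Codon 2: AAG Lys / AAA Lys — synonymous.
Codon 3: CUG Leu / CUG Leu — identical.
Codon 4: CAG Gln / CAA Gln — synonymous.
Codon 5: AAA Lys / AAA Lys — identical.
Codon 6: GCG Ala / GCG Ala — identical.
Codon 7: GUC Val / GUC Val — identical.
Nonsynonymous differences: 0.

0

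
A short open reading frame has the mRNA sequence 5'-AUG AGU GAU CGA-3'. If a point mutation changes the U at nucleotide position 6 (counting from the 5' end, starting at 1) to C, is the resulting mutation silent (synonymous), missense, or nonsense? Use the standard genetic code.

Position 6 falls in codon 2: AGU → Ser.
After the substitution the codon is AGC → Ser.
Both encode Ser, so the change is synonymous.

silent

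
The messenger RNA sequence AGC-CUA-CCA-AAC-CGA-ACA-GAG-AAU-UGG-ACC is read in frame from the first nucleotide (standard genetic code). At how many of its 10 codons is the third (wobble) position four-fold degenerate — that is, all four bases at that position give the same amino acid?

5

Codon 1 AGC (Ser): third position 2-fold.
Codon 2 CUA (Leu): third position 4-fold.
Codon 3 CCA (Pro): third position 4-fold.
Codon 4 AAC (Asn): third position 2-fold.
Codon 5 CGA (Arg): third position 4-fold.
Codon 6 ACA (Thr): third position 4-fold.
Codon 7 GAG (Glu): third position 2-fold.
Codon 8 AAU (Asn): third position 2-fold.
Codon 9 UGG (Trp): third position 1-fold.
Codon 10 ACC (Thr): third position 4-fold.
Four-fold degenerate third positions: 5.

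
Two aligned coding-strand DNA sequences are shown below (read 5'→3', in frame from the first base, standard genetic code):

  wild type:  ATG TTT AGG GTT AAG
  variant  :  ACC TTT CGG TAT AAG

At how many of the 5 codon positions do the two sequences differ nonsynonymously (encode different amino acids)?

2

Codon 1: ATG Met / ACC Thr — nonsynonymous.
Codon 2: TTT Phe / TTT Phe — identical.
Codon 3: AGG Arg / CGG Arg — synonymous.
Codon 4: GTT Val / TAT Tyr — nonsynonymous.
Codon 5: AAG Lys / AAG Lys — identical.
Nonsynonymous differences: 2.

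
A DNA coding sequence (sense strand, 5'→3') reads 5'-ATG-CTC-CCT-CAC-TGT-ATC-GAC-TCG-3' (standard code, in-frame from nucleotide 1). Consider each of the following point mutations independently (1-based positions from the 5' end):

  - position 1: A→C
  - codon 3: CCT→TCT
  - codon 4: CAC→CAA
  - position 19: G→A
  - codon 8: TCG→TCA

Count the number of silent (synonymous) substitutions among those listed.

1

Codon 1: ATG (Met) → CTG (Leu) — missense.
Codon 3: CCT (Pro) → TCT (Ser) — missense.
Codon 4: CAC (His) → CAA (Gln) — missense.
Codon 7: GAC (Asp) → AAC (Asn) — missense.
Codon 8: TCG (Ser) → TCA (Ser) — synonymous.
Synonymous: 1 of 5.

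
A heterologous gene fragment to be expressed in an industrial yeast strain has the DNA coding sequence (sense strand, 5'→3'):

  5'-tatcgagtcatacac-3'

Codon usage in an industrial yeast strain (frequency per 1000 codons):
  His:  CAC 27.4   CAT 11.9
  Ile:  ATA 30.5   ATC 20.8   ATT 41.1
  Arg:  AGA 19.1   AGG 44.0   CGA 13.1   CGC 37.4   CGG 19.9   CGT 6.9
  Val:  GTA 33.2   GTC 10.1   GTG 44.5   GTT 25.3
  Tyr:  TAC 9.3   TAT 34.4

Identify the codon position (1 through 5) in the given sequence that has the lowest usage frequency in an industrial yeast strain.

Codon 1 TAT (Tyr): 34.4 per 1000.
Codon 2 CGA (Arg): 13.1 per 1000.
Codon 3 GTC (Val): 10.1 per 1000.
Codon 4 ATA (Ile): 30.5 per 1000.
Codon 5 CAC (His): 27.4 per 1000.
Lowest frequency is 10.1 at codon 3.

3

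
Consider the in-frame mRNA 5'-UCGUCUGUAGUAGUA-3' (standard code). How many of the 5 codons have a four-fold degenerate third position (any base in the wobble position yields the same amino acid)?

Codon 1 UCG (Ser): third position 4-fold.
Codon 2 UCU (Ser): third position 4-fold.
Codon 3 GUA (Val): third position 4-fold.
Codon 4 GUA (Val): third position 4-fold.
Codon 5 GUA (Val): third position 4-fold.
Four-fold degenerate third positions: 5.

5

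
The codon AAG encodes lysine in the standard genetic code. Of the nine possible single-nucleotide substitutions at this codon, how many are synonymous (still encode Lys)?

Position 1: none → 0 synonymous.
Position 2: none → 0 synonymous.
Position 3: AAA → 1 synonymous.
Total: 0 + 0 + 1 = 1.

1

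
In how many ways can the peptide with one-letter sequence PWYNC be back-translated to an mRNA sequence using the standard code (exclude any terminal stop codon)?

32

Pro: 4 codons.
Trp: 1 codon.
Tyr: 2 codons.
Asn: 2 codons.
Cys: 2 codons.
4 × 1 × 2 × 2 × 2 = 32.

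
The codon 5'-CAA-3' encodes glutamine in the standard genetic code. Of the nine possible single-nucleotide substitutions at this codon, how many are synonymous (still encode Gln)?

Position 1: none → 0 synonymous.
Position 2: none → 0 synonymous.
Position 3: CAG → 1 synonymous.
Total: 0 + 0 + 1 = 1.

1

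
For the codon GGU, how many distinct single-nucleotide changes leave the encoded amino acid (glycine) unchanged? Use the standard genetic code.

3

Position 1: none → 0 synonymous.
Position 2: none → 0 synonymous.
Position 3: GGC, GGA, GGG → 3 synonymous.
Total: 0 + 0 + 3 = 3.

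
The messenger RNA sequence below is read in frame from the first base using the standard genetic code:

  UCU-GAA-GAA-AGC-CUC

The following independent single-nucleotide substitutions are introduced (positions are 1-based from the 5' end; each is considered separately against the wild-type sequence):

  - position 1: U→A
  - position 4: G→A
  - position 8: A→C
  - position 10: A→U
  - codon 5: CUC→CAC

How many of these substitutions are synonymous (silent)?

0

Codon 1: UCU (Ser) → ACU (Thr) — missense.
Codon 2: GAA (Glu) → AAA (Lys) — missense.
Codon 3: GAA (Glu) → GCA (Ala) — missense.
Codon 4: AGC (Ser) → UGC (Cys) — missense.
Codon 5: CUC (Leu) → CAC (His) — missense.
Synonymous: 0 of 5.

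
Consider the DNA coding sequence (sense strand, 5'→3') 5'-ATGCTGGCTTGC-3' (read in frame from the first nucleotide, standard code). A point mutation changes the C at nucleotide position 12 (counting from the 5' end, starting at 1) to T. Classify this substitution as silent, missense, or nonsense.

Position 12 falls in codon 4: TGC → Cys.
After the substitution the codon is TGT → Cys.
Both encode Cys, so the change is synonymous.

silent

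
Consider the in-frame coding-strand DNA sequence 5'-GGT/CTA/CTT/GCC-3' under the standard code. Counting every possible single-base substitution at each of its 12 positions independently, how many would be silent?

Codon 1 (GGT, Gly): 3 synonymous substitutions.
Codon 2 (CTA, Leu): 4 synonymous substitutions.
Codon 3 (CTT, Leu): 3 synonymous substitutions.
Codon 4 (GCC, Ala): 3 synonymous substitutions.
Total: 3 + 4 + 3 + 3 = 13.

13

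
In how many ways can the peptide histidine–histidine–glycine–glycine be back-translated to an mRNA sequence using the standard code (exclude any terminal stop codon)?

His: 2 codons.
His: 2 codons.
Gly: 4 codons.
Gly: 4 codons.
2 × 2 × 4 × 4 = 64.

64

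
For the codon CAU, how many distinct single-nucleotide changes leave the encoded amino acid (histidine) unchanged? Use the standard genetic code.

1

Position 1: none → 0 synonymous.
Position 2: none → 0 synonymous.
Position 3: CAC → 1 synonymous.
Total: 0 + 0 + 1 = 1.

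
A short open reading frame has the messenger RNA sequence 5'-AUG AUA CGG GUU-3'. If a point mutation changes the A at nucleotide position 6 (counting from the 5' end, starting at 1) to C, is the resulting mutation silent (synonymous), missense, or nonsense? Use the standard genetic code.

silent

Position 6 falls in codon 2: AUA → Ile.
After the substitution the codon is AUC → Ile.
Both encode Ile, so the change is synonymous.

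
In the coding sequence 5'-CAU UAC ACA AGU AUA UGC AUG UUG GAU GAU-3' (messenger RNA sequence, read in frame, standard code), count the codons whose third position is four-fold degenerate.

1

Codon 1 CAU (His): third position 2-fold.
Codon 2 UAC (Tyr): third position 2-fold.
Codon 3 ACA (Thr): third position 4-fold.
Codon 4 AGU (Ser): third position 2-fold.
Codon 5 AUA (Ile): third position 3-fold.
Codon 6 UGC (Cys): third position 2-fold.
Codon 7 AUG (Met): third position 1-fold.
Codon 8 UUG (Leu): third position 2-fold.
Codon 9 GAU (Asp): third position 2-fold.
Codon 10 GAU (Asp): third position 2-fold.
Four-fold degenerate third positions: 1.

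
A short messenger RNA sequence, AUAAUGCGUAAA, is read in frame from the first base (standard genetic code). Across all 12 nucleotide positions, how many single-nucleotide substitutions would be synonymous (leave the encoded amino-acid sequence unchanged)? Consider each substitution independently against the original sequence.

Codon 1 (AUA, Ile): 2 synonymous substitutions.
Codon 2 (AUG, Met): 0 synonymous substitutions.
Codon 3 (CGU, Arg): 3 synonymous substitutions.
Codon 4 (AAA, Lys): 1 synonymous substitution.
Total: 2 + 0 + 3 + 1 = 6.

6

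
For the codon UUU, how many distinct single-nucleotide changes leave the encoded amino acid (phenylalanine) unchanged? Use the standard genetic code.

1

Position 1: none → 0 synonymous.
Position 2: none → 0 synonymous.
Position 3: UUC → 1 synonymous.
Total: 0 + 0 + 1 = 1.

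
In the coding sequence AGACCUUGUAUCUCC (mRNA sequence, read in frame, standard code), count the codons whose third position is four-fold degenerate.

Codon 1 AGA (Arg): third position 2-fold.
Codon 2 CCU (Pro): third position 4-fold.
Codon 3 UGU (Cys): third position 2-fold.
Codon 4 AUC (Ile): third position 3-fold.
Codon 5 UCC (Ser): third position 4-fold.
Four-fold degenerate third positions: 2.

2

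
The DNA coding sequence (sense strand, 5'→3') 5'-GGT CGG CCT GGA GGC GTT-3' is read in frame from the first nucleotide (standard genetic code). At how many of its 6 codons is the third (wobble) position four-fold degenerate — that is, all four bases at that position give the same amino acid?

6

Codon 1 GGT (Gly): third position 4-fold.
Codon 2 CGG (Arg): third position 4-fold.
Codon 3 CCT (Pro): third position 4-fold.
Codon 4 GGA (Gly): third position 4-fold.
Codon 5 GGC (Gly): third position 4-fold.
Codon 6 GTT (Val): third position 4-fold.
Four-fold degenerate third positions: 6.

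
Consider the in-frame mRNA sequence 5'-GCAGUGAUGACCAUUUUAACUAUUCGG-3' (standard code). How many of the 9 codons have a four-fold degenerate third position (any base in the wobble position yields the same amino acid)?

Codon 1 GCA (Ala): third position 4-fold.
Codon 2 GUG (Val): third position 4-fold.
Codon 3 AUG (Met): third position 1-fold.
Codon 4 ACC (Thr): third position 4-fold.
Codon 5 AUU (Ile): third position 3-fold.
Codon 6 UUA (Leu): third position 2-fold.
Codon 7 ACU (Thr): third position 4-fold.
Codon 8 AUU (Ile): third position 3-fold.
Codon 9 CGG (Arg): third position 4-fold.
Four-fold degenerate third positions: 5.

5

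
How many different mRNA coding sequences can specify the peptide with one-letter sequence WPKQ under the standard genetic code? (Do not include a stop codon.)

Trp: 1 codon.
Pro: 4 codons.
Lys: 2 codons.
Gln: 2 codons.
1 × 4 × 2 × 2 = 16.

16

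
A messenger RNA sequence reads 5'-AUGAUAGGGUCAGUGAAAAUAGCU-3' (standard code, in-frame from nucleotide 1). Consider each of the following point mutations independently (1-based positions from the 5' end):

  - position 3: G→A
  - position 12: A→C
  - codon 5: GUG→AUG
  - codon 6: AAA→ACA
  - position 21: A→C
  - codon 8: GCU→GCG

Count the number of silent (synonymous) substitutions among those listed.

Codon 1: AUG (Met) → AUA (Ile) — missense.
Codon 4: UCA (Ser) → UCC (Ser) — synonymous.
Codon 5: GUG (Val) → AUG (Met) — missense.
Codon 6: AAA (Lys) → ACA (Thr) — missense.
Codon 7: AUA (Ile) → AUC (Ile) — synonymous.
Codon 8: GCU (Ala) → GCG (Ala) — synonymous.
Synonymous: 3 of 6.

3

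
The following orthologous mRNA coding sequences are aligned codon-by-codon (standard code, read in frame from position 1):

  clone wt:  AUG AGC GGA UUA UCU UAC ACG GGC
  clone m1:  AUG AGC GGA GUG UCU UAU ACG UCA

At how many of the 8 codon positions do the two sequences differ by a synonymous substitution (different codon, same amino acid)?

Codon 1: AUG Met / AUG Met — identical.
Codon 2: AGC Ser / AGC Ser — identical.
Codon 3: GGA Gly / GGA Gly — identical.
Codon 4: UUA Leu / GUG Val — nonsynonymous.
Codon 5: UCU Ser / UCU Ser — identical.
Codon 6: UAC Tyr / UAU Tyr — synonymous.
Codon 7: ACG Thr / ACG Thr — identical.
Codon 8: GGC Gly / UCA Ser — nonsynonymous.
Synonymous differences: 1.

1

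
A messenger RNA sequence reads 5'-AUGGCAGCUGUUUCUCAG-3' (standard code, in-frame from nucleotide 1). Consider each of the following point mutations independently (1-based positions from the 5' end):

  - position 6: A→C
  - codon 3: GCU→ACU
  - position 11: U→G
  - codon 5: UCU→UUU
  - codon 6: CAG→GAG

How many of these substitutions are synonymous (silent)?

1

Codon 2: GCA (Ala) → GCC (Ala) — synonymous.
Codon 3: GCU (Ala) → ACU (Thr) — missense.
Codon 4: GUU (Val) → GGU (Gly) — missense.
Codon 5: UCU (Ser) → UUU (Phe) — missense.
Codon 6: CAG (Gln) → GAG (Glu) — missense.
Synonymous: 1 of 5.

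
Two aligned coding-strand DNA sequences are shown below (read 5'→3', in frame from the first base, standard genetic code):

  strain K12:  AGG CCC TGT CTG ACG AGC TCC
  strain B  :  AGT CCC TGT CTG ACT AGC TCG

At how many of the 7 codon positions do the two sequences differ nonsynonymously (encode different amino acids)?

Codon 1: AGG Arg / AGT Ser — nonsynonymous.
Codon 2: CCC Pro / CCC Pro — identical.
Codon 3: TGT Cys / TGT Cys — identical.
Codon 4: CTG Leu / CTG Leu — identical.
Codon 5: ACG Thr / ACT Thr — synonymous.
Codon 6: AGC Ser / AGC Ser — identical.
Codon 7: TCC Ser / TCG Ser — synonymous.
Nonsynonymous differences: 1.

1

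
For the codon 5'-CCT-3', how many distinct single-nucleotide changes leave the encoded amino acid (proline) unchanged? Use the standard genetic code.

3

Position 1: none → 0 synonymous.
Position 2: none → 0 synonymous.
Position 3: CCC, CCA, CCG → 3 synonymous.
Total: 0 + 0 + 3 = 3.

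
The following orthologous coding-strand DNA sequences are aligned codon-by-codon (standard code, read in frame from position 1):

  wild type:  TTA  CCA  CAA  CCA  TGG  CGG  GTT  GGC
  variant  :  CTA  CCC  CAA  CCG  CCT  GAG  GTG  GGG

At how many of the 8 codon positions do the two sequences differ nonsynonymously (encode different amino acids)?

2

Codon 1: TTA Leu / CTA Leu — synonymous.
Codon 2: CCA Pro / CCC Pro — synonymous.
Codon 3: CAA Gln / CAA Gln — identical.
Codon 4: CCA Pro / CCG Pro — synonymous.
Codon 5: TGG Trp / CCT Pro — nonsynonymous.
Codon 6: CGG Arg / GAG Glu — nonsynonymous.
Codon 7: GTT Val / GTG Val — synonymous.
Codon 8: GGC Gly / GGG Gly — synonymous.
Nonsynonymous differences: 2.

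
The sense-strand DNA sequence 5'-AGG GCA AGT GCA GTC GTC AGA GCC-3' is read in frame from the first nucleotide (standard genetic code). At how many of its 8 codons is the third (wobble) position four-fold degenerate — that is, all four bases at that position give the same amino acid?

5

Codon 1 AGG (Arg): third position 2-fold.
Codon 2 GCA (Ala): third position 4-fold.
Codon 3 AGT (Ser): third position 2-fold.
Codon 4 GCA (Ala): third position 4-fold.
Codon 5 GTC (Val): third position 4-fold.
Codon 6 GTC (Val): third position 4-fold.
Codon 7 AGA (Arg): third position 2-fold.
Codon 8 GCC (Ala): third position 4-fold.
Four-fold degenerate third positions: 5.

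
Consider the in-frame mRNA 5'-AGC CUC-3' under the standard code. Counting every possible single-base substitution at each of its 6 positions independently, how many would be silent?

Codon 1 (AGC, Ser): 1 synonymous substitution.
Codon 2 (CUC, Leu): 3 synonymous substitutions.
Total: 1 + 3 = 4.

4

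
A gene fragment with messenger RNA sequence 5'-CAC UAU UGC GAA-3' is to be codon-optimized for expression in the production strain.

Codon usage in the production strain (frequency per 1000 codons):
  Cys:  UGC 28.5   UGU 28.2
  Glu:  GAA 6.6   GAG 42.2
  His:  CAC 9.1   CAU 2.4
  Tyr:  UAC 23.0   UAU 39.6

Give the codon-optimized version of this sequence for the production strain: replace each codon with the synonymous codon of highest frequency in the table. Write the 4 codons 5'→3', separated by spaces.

Codon 1 (His): best is CAC at 9.1.
Codon 2 (Tyr): best is UAU at 39.6.
Codon 3 (Cys): best is UGC at 28.5.
Codon 4 (Glu): best is GAG at 42.2.

CAC UAU UGC GAG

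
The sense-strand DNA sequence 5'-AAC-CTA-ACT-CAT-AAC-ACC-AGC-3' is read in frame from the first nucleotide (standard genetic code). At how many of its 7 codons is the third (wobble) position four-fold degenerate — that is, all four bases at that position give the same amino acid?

Codon 1 AAC (Asn): third position 2-fold.
Codon 2 CTA (Leu): third position 4-fold.
Codon 3 ACT (Thr): third position 4-fold.
Codon 4 CAT (His): third position 2-fold.
Codon 5 AAC (Asn): third position 2-fold.
Codon 6 ACC (Thr): third position 4-fold.
Codon 7 AGC (Ser): third position 2-fold.
Four-fold degenerate third positions: 3.

3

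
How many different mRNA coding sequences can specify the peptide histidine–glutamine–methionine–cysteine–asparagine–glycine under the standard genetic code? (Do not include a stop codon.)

64

His: 2 codons.
Gln: 2 codons.
Met: 1 codon.
Cys: 2 codons.
Asn: 2 codons.
Gly: 4 codons.
2 × 2 × 1 × 2 × 2 × 4 = 64.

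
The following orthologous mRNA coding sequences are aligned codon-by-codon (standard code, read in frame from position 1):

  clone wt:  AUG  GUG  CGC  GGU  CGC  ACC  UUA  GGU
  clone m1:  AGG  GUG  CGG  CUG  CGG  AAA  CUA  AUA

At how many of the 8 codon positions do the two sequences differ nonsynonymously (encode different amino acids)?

4

Codon 1: AUG Met / AGG Arg — nonsynonymous.
Codon 2: GUG Val / GUG Val — identical.
Codon 3: CGC Arg / CGG Arg — synonymous.
Codon 4: GGU Gly / CUG Leu — nonsynonymous.
Codon 5: CGC Arg / CGG Arg — synonymous.
Codon 6: ACC Thr / AAA Lys — nonsynonymous.
Codon 7: UUA Leu / CUA Leu — synonymous.
Codon 8: GGU Gly / AUA Ile — nonsynonymous.
Nonsynonymous differences: 4.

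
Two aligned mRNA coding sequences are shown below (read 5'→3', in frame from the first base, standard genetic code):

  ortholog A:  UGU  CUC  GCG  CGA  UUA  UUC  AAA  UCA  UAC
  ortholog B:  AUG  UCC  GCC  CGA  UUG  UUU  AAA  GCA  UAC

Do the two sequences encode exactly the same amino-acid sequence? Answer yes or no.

no

Codon 1: UGU Cys / AUG Met — nonsynonymous.
Codon 2: CUC Leu / UCC Ser — nonsynonymous.
Codon 3: GCG Ala / GCC Ala — synonymous.
Codon 4: CGA Arg / CGA Arg — identical.
Codon 5: UUA Leu / UUG Leu — synonymous.
Codon 6: UUC Phe / UUU Phe — synonymous.
Codon 7: AAA Lys / AAA Lys — identical.
Codon 8: UCA Ser / GCA Ala — nonsynonymous.
Codon 9: UAC Tyr / UAC Tyr — identical.
Nonsynonymous differences: 3 → different protein.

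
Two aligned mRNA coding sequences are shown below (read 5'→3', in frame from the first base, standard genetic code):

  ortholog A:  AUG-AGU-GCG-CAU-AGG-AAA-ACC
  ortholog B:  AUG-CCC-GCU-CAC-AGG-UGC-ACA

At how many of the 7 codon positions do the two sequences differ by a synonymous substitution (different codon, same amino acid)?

Codon 1: AUG Met / AUG Met — identical.
Codon 2: AGU Ser / CCC Pro — nonsynonymous.
Codon 3: GCG Ala / GCU Ala — synonymous.
Codon 4: CAU His / CAC His — synonymous.
Codon 5: AGG Arg / AGG Arg — identical.
Codon 6: AAA Lys / UGC Cys — nonsynonymous.
Codon 7: ACC Thr / ACA Thr — synonymous.
Synonymous differences: 3.

3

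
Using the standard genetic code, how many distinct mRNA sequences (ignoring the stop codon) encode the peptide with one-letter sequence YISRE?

Tyr: 2 codons.
Ile: 3 codons.
Ser: 6 codons.
Arg: 6 codons.
Glu: 2 codons.
2 × 3 × 6 × 6 × 2 = 432.

432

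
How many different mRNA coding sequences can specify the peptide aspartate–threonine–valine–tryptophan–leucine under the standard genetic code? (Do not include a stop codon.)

Asp: 2 codons.
Thr: 4 codons.
Val: 4 codons.
Trp: 1 codon.
Leu: 6 codons.
2 × 4 × 4 × 1 × 6 = 192.

192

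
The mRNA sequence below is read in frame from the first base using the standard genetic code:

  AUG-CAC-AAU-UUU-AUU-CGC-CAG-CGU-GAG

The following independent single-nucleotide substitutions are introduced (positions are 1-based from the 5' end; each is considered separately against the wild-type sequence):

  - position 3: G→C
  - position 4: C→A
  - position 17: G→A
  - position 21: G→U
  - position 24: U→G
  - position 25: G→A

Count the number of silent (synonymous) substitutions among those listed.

1

Codon 1: AUG (Met) → AUC (Ile) — missense.
Codon 2: CAC (His) → AAC (Asn) — missense.
Codon 6: CGC (Arg) → CAC (His) — missense.
Codon 7: CAG (Gln) → CAU (His) — missense.
Codon 8: CGU (Arg) → CGG (Arg) — synonymous.
Codon 9: GAG (Glu) → AAG (Lys) — missense.
Synonymous: 1 of 6.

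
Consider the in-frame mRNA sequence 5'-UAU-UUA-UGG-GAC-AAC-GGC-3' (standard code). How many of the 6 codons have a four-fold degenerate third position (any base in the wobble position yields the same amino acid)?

Codon 1 UAU (Tyr): third position 2-fold.
Codon 2 UUA (Leu): third position 2-fold.
Codon 3 UGG (Trp): third position 1-fold.
Codon 4 GAC (Asp): third position 2-fold.
Codon 5 AAC (Asn): third position 2-fold.
Codon 6 GGC (Gly): third position 4-fold.
Four-fold degenerate third positions: 1.

1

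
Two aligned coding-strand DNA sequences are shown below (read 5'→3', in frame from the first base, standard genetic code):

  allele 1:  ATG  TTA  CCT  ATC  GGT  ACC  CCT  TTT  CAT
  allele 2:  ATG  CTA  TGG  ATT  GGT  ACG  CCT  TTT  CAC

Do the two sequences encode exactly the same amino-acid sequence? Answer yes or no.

no

Codon 1: ATG Met / ATG Met — identical.
Codon 2: TTA Leu / CTA Leu — synonymous.
Codon 3: CCT Pro / TGG Trp — nonsynonymous.
Codon 4: ATC Ile / ATT Ile — synonymous.
Codon 5: GGT Gly / GGT Gly — identical.
Codon 6: ACC Thr / ACG Thr — synonymous.
Codon 7: CCT Pro / CCT Pro — identical.
Codon 8: TTT Phe / TTT Phe — identical.
Codon 9: CAT His / CAC His — synonymous.
Nonsynonymous differences: 1 → different protein.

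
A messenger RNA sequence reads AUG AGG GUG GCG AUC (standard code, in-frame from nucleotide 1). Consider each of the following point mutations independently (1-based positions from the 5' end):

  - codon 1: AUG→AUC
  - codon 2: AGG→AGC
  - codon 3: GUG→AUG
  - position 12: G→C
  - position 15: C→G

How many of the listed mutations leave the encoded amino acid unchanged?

Codon 1: AUG (Met) → AUC (Ile) — missense.
Codon 2: AGG (Arg) → AGC (Ser) — missense.
Codon 3: GUG (Val) → AUG (Met) — missense.
Codon 4: GCG (Ala) → GCC (Ala) — synonymous.
Codon 5: AUC (Ile) → AUG (Met) — missense.
Synonymous: 1 of 5.

1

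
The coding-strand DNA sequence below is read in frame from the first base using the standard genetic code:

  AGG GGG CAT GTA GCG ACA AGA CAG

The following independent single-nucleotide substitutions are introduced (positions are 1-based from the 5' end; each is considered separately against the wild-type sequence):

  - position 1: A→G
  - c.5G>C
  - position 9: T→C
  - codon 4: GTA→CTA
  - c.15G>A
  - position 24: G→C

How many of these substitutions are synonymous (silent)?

Codon 1: AGG (Arg) → GGG (Gly) — missense.
Codon 2: GGG (Gly) → GCG (Ala) — missense.
Codon 3: CAT (His) → CAC (His) — synonymous.
Codon 4: GTA (Val) → CTA (Leu) — missense.
Codon 5: GCG (Ala) → GCA (Ala) — synonymous.
Codon 8: CAG (Gln) → CAC (His) — missense.
Synonymous: 2 of 6.

2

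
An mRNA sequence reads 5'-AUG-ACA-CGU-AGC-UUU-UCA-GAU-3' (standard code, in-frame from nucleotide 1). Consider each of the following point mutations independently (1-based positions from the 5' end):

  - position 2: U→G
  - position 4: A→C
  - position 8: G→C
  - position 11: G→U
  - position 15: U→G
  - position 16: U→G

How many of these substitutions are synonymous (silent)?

Codon 1: AUG (Met) → AGG (Arg) — missense.
Codon 2: ACA (Thr) → CCA (Pro) — missense.
Codon 3: CGU (Arg) → CCU (Pro) — missense.
Codon 4: AGC (Ser) → AUC (Ile) — missense.
Codon 5: UUU (Phe) → UUG (Leu) — missense.
Codon 6: UCA (Ser) → GCA (Ala) — missense.
Synonymous: 0 of 6.

0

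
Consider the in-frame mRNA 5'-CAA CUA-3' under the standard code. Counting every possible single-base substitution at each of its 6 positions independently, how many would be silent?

Codon 1 (CAA, Gln): 1 synonymous substitution.
Codon 2 (CUA, Leu): 4 synonymous substitutions.
Total: 1 + 4 = 5.

5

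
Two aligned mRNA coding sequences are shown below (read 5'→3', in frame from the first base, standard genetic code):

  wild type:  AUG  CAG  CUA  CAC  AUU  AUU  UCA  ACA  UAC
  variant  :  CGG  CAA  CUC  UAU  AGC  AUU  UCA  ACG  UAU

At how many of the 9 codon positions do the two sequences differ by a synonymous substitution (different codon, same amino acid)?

Codon 1: AUG Met / CGG Arg — nonsynonymous.
Codon 2: CAG Gln / CAA Gln — synonymous.
Codon 3: CUA Leu / CUC Leu — synonymous.
Codon 4: CAC His / UAU Tyr — nonsynonymous.
Codon 5: AUU Ile / AGC Ser — nonsynonymous.
Codon 6: AUU Ile / AUU Ile — identical.
Codon 7: UCA Ser / UCA Ser — identical.
Codon 8: ACA Thr / ACG Thr — synonymous.
Codon 9: UAC Tyr / UAU Tyr — synonymous.
Synonymous differences: 4.

4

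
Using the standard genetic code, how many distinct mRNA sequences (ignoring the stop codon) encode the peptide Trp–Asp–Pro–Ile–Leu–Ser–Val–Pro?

13824

Trp: 1 codon.
Asp: 2 codons.
Pro: 4 codons.
Ile: 3 codons.
Leu: 6 codons.
Ser: 6 codons.
Val: 4 codons.
Pro: 4 codons.
1 × 2 × 4 × 3 × 6 × 6 × 4 × 4 = 13824.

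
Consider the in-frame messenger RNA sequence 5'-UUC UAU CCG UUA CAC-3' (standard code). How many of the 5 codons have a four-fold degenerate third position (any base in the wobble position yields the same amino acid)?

1

Codon 1 UUC (Phe): third position 2-fold.
Codon 2 UAU (Tyr): third position 2-fold.
Codon 3 CCG (Pro): third position 4-fold.
Codon 4 UUA (Leu): third position 2-fold.
Codon 5 CAC (His): third position 2-fold.
Four-fold degenerate third positions: 1.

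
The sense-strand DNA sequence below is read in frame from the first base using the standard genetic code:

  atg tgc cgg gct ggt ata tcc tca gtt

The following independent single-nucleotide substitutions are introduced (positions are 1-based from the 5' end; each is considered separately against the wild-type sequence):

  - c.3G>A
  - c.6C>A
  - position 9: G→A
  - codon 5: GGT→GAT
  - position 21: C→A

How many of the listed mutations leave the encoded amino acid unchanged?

2

Codon 1: ATG (Met) → ATA (Ile) — missense.
Codon 2: TGC (Cys) → TGA (Stop) — nonsense.
Codon 3: CGG (Arg) → CGA (Arg) — synonymous.
Codon 5: GGT (Gly) → GAT (Asp) — missense.
Codon 7: TCC (Ser) → TCA (Ser) — synonymous.
Synonymous: 2 of 5.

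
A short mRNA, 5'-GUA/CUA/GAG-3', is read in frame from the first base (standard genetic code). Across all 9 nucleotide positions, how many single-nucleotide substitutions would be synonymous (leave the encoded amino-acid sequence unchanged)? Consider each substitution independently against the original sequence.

8

Codon 1 (GUA, Val): 3 synonymous substitutions.
Codon 2 (CUA, Leu): 4 synonymous substitutions.
Codon 3 (GAG, Glu): 1 synonymous substitution.
Total: 3 + 4 + 1 = 8.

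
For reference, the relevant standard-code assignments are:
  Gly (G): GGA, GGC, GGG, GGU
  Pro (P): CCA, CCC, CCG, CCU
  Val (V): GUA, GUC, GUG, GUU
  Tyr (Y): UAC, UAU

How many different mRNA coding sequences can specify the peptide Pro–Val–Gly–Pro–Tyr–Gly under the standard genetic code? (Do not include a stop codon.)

Pro: 4 codons.
Val: 4 codons.
Gly: 4 codons.
Pro: 4 codons.
Tyr: 2 codons.
Gly: 4 codons.
4 × 4 × 4 × 4 × 2 × 4 = 2048.

2048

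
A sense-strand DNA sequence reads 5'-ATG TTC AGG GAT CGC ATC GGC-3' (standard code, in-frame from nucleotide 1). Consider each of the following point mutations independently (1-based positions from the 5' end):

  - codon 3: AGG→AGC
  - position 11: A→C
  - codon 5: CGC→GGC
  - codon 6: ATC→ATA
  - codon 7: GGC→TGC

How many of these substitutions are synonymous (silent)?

1

Codon 3: AGG (Arg) → AGC (Ser) — missense.
Codon 4: GAT (Asp) → GCT (Ala) — missense.
Codon 5: CGC (Arg) → GGC (Gly) — missense.
Codon 6: ATC (Ile) → ATA (Ile) — synonymous.
Codon 7: GGC (Gly) → TGC (Cys) — missense.
Synonymous: 1 of 5.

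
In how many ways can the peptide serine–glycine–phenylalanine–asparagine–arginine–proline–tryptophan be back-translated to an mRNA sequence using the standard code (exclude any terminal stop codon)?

Ser: 6 codons.
Gly: 4 codons.
Phe: 2 codons.
Asn: 2 codons.
Arg: 6 codons.
Pro: 4 codons.
Trp: 1 codon.
6 × 4 × 2 × 2 × 6 × 4 × 1 = 2304.

2304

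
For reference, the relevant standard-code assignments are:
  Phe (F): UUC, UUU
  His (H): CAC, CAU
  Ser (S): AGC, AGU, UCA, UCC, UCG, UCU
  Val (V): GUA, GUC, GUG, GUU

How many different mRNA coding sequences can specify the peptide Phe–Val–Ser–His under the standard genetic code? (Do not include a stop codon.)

96

Phe: 2 codons.
Val: 4 codons.
Ser: 6 codons.
His: 2 codons.
2 × 4 × 6 × 2 = 96.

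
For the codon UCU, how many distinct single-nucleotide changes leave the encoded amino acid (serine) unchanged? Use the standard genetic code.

3

Position 1: none → 0 synonymous.
Position 2: none → 0 synonymous.
Position 3: UCC, UCA, UCG → 3 synonymous.
Total: 0 + 0 + 3 = 3.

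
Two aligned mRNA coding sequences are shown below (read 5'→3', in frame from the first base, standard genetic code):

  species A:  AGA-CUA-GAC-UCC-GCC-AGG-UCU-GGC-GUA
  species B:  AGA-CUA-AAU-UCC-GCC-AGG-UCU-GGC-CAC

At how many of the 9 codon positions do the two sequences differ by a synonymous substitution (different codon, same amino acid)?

Codon 1: AGA Arg / AGA Arg — identical.
Codon 2: CUA Leu / CUA Leu — identical.
Codon 3: GAC Asp / AAU Asn — nonsynonymous.
Codon 4: UCC Ser / UCC Ser — identical.
Codon 5: GCC Ala / GCC Ala — identical.
Codon 6: AGG Arg / AGG Arg — identical.
Codon 7: UCU Ser / UCU Ser — identical.
Codon 8: GGC Gly / GGC Gly — identical.
Codon 9: GUA Val / CAC His — nonsynonymous.
Synonymous differences: 0.

0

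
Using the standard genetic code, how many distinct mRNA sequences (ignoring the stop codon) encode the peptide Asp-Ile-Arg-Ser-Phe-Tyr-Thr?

3456

Asp: 2 codons.
Ile: 3 codons.
Arg: 6 codons.
Ser: 6 codons.
Phe: 2 codons.
Tyr: 2 codons.
Thr: 4 codons.
2 × 3 × 6 × 6 × 2 × 2 × 4 = 3456.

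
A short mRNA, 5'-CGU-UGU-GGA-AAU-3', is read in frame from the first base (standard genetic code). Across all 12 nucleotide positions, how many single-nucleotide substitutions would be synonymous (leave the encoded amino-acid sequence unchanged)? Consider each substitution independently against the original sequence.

8

Codon 1 (CGU, Arg): 3 synonymous substitutions.
Codon 2 (UGU, Cys): 1 synonymous substitution.
Codon 3 (GGA, Gly): 3 synonymous substitutions.
Codon 4 (AAU, Asn): 1 synonymous substitution.
Total: 3 + 1 + 3 + 1 = 8.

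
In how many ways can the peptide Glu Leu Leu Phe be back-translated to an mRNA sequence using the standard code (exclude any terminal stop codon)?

Glu: 2 codons.
Leu: 6 codons.
Leu: 6 codons.
Phe: 2 codons.
2 × 6 × 6 × 2 = 144.

144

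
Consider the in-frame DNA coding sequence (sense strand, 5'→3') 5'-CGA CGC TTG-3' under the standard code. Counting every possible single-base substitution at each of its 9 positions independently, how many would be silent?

9

Codon 1 (CGA, Arg): 4 synonymous substitutions.
Codon 2 (CGC, Arg): 3 synonymous substitutions.
Codon 3 (TTG, Leu): 2 synonymous substitutions.
Total: 4 + 3 + 2 = 9.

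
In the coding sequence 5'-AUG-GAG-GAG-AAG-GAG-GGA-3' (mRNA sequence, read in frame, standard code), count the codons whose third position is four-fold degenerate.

Codon 1 AUG (Met): third position 1-fold.
Codon 2 GAG (Glu): third position 2-fold.
Codon 3 GAG (Glu): third position 2-fold.
Codon 4 AAG (Lys): third position 2-fold.
Codon 5 GAG (Glu): third position 2-fold.
Codon 6 GGA (Gly): third position 4-fold.
Four-fold degenerate third positions: 1.

1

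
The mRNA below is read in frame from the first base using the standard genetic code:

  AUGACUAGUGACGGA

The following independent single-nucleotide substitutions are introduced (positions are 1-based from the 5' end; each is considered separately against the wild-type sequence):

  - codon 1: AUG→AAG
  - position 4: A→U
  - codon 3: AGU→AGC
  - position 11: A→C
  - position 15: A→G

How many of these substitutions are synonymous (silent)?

Codon 1: AUG (Met) → AAG (Lys) — missense.
Codon 2: ACU (Thr) → UCU (Ser) — missense.
Codon 3: AGU (Ser) → AGC (Ser) — synonymous.
Codon 4: GAC (Asp) → GCC (Ala) — missense.
Codon 5: GGA (Gly) → GGG (Gly) — synonymous.
Synonymous: 2 of 5.

2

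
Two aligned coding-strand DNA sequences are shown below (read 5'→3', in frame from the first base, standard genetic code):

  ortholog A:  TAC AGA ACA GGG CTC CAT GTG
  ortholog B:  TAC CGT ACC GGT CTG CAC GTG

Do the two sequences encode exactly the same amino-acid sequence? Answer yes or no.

Codon 1: TAC Tyr / TAC Tyr — identical.
Codon 2: AGA Arg / CGT Arg — synonymous.
Codon 3: ACA Thr / ACC Thr — synonymous.
Codon 4: GGG Gly / GGT Gly — synonymous.
Codon 5: CTC Leu / CTG Leu — synonymous.
Codon 6: CAT His / CAC His — synonymous.
Codon 7: GTG Val / GTG Val — identical.
Nonsynonymous differences: 0 → same protein.

yes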